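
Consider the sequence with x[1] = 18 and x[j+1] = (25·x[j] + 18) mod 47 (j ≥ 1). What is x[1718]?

28

Listing terms: x[1] = 18,  x[2] = 45,  x[3] = 15,  x[4] = 17,  x[5] = 20,  x[6] = 1,  x[7] = 43,  x[8] = 12,  x[9] = 36,  x[10] = 25,  x[11] = 32,  x[12] = 19,  x[13] = 23,  x[14] = 29,  x[15] = 38,  x[16] = 28,  x[17] = 13,  x[18] = 14,  x[19] = 39,  x[20] = 6,  x[21] = 27,  x[22] = 35,  x[23] = 0,  x[24] = 18.
The sequence repeats with period 23.
(1718 - 1) mod 23 = 15, so x[1718] = x[16] = 28.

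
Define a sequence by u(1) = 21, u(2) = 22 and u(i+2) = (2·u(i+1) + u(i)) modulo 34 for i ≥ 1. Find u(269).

5

Computing terms: u(1) = 21; u(2) = 22; u(3) = 31; u(4) = 16; u(5) = 29; u(6) = 6; u(7) = 7; u(8) = 20; u(9) = 13; u(10) = 12; u(11) = 3; u(12) = 18; u(13) = 5; u(14) = 28; u(15) = 27; u(16) = 14; u(17) = 21; u(18) = 22.
The sequence repeats with period 16.
So u(269) = u(1 + ((269-1) mod 16)) = u(13) = 5.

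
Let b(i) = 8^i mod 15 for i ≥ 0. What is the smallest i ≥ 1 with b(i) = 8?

b(0) = 1,  b(1) = 8,  b(2) = 4,  b(3) = 2,  b(4) = 1.
Since b(4) = b(0) = 1, the sequence is periodic with period 4.
The value 8 first appears (with i ≥ 1) at b(1).

1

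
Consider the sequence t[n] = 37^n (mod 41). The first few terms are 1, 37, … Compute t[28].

18

We have t[0] = 1, t[1] = 37, t[2] = 16, t[3] = 18, t[4] = 10, t[5] = 1.
Since t[5] = t[0] = 1, the sequence is periodic with period 5.
So t[28] = t[0 + ((28-0) mod 5)] = t[3] = 18.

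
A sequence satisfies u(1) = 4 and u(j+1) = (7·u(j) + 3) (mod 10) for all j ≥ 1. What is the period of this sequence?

4

Computing terms: u(1) = 4, u(2) = 1, u(3) = 0, u(4) = 3, u(5) = 4.
The sequence repeats with period 4.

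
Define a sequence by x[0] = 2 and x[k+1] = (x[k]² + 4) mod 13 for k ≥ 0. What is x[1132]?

x[0] = 2,  x[1] = 8,  x[2] = 3,  x[3] = 0,  x[4] = 4,  x[5] = 7,  x[6] = 1,  x[7] = 5,  x[8] = 3.
Since x[8] = x[2] = 3, the sequence is eventually periodic: after a pre-period of length 2 it cycles with period 6.
For k ≥ 2, x[k] depends only on (k - 2) mod 6. (1132 - 2) mod 6 = 2, so x[1132] = x[4] = 4.

4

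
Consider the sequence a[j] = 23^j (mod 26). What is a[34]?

We have a[1] = 23; a[2] = 9; a[3] = 25; a[4] = 3; a[5] = 17; a[6] = 1; a[7] = 23.
The sequence repeats with period 6.
So a[34] = a[1 + ((34-1) mod 6)] = a[4] = 3.

3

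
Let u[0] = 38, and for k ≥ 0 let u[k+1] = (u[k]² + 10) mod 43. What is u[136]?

Listing terms: u[0] = 38; u[1] = 35; u[2] = 31; u[3] = 25; u[4] = 33; u[5] = 24; u[6] = 27; u[7] = 8; u[8] = 31.
Since u[8] = u[2] = 31, the sequence is eventually periodic: after a pre-period of length 2 it cycles with period 6.
For k ≥ 2, u[k] depends only on (k - 2) mod 6. (136 - 2) mod 6 = 2, so u[136] = u[4] = 33.

33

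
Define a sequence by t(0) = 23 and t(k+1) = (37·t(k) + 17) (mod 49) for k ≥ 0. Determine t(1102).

7

t(0) = 23; t(1) = 35; t(2) = 38; t(3) = 2; t(4) = 42; t(5) = 3; t(6) = 30; t(7) = 0; t(8) = 17; t(9) = 9; t(10) = 7; t(11) = 31; t(12) = 37; t(13) = 14; t(14) = 45; t(15) = 16; t(16) = 21; t(17) = 10; t(18) = 44; t(19) = 28; t(20) = 24; t(21) = 23.
The sequence repeats with period 21.
So t(1102) = t(0 + ((1102-0) mod 21)) = t(10) = 7.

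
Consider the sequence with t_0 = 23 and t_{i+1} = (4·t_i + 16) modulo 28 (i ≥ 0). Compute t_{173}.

Computing terms: t_0 = 23, t_1 = 24, t_2 = 0, t_3 = 16, t_4 = 24.
Since t_4 = t_1 = 24, the sequence is eventually periodic: after a pre-period of length 1 it cycles with period 3.
For i ≥ 1, t_i depends only on (i - 1) mod 3. (173 - 1) mod 3 = 1, so t_{173} = t_2 = 0.

0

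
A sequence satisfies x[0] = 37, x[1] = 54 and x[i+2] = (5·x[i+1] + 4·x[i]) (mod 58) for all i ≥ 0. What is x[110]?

8

Computing terms: x[0] = 37; x[1] = 54; x[2] = 12; x[3] = 44; x[4] = 36; x[5] = 8; x[6] = 10; x[7] = 24; x[8] = 44; x[9] = 26; x[10] = 16; x[11] = 10; x[12] = 56; x[13] = 30; x[14] = 26; x[15] = 18; x[16] = 20; x[17] = 56; x[18] = 12; x[19] = 52; x[20] = 18; x[21] = 8; x[22] = 54; x[23] = 12.
Since (x[22], x[23]) = (x[1], x[2]) = (54, 12) (two consecutive terms determine the rest), the sequence is eventually periodic: after a pre-period of length 1 it cycles with period 21.
For i ≥ 1, x[i] depends only on (i - 1) mod 21. (110 - 1) mod 21 = 4, so x[110] = x[5] = 8.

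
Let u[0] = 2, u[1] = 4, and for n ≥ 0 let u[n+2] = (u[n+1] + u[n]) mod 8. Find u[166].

0

We have u[0] = 2,  u[1] = 4,  u[2] = 6,  u[3] = 2,  u[4] = 0,  u[5] = 2,  u[6] = 2,  u[7] = 4.
The sequence repeats with period 6.
So u[166] = u[0 + ((166-0) mod 6)] = u[4] = 0.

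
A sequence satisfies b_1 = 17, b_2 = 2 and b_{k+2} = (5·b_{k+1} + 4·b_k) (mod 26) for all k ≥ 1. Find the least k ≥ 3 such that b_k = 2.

11

Computing terms: b_1 = 17; b_2 = 2; b_3 = 0; b_4 = 8; b_5 = 14; b_6 = 24; b_7 = 20; b_8 = 14; b_9 = 20; b_{10} = 0; b_{11} = 2; b_{12} = 10; b_{13} = 6; b_{14} = 18; b_{15} = 10; b_{16} = 18; b_{17} = 0; b_{18} = 20; b_{19} = 22; b_{20} = 8; b_{21} = 24; b_{22} = 22; b_{23} = 24; b_{24} = 0; b_{25} = 18; b_{26} = 12; b_{27} = 2; b_{28} = 6; b_{29} = 12; b_{30} = 6; b_{31} = 0; b_{32} = 24; b_{33} = 16; b_{34} = 20; b_{35} = 8; b_{36} = 16; b_{37} = 8; b_{38} = 0; b_{39} = 6; b_{40} = 4; b_{41} = 18; b_{42} = 2; b_{43} = 4; b_{44} = 2; b_{45} = 0.
Since (b_{44}, b_{45}) = (b_2, b_3) = (2, 0) (two consecutive terms determine the rest), the sequence is eventually periodic: after a pre-period of length 1 it cycles with period 42.
The value 2 first appears (with k ≥ 3) at b_{11}.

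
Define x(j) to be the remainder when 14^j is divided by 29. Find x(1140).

24

We have x(0) = 1, x(1) = 14, x(2) = 22, x(3) = 18, x(4) = 20, x(5) = 19, x(6) = 5, x(7) = 12, x(8) = 23, x(9) = 3, x(10) = 13, x(11) = 8, x(12) = 25, x(13) = 2, x(14) = 28, x(15) = 15, x(16) = 7, x(17) = 11, x(18) = 9, x(19) = 10, x(20) = 24, x(21) = 17, x(22) = 6, x(23) = 26, x(24) = 16, x(25) = 21, x(26) = 4, x(27) = 27, x(28) = 1.
Since x(28) = x(0) = 1, the sequence is periodic with period 28.
So x(1140) = x(0 + ((1140-0) mod 28)) = x(20) = 24.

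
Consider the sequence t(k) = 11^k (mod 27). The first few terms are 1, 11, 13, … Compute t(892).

t(0) = 1; t(1) = 11; t(2) = 13; t(3) = 8; t(4) = 7; t(5) = 23; t(6) = 10; t(7) = 2; t(8) = 22; t(9) = 26; t(10) = 16; t(11) = 14; t(12) = 19; t(13) = 20; t(14) = 4; t(15) = 17; t(16) = 25; t(17) = 5; t(18) = 1.
Since t(18) = t(0) = 1, the sequence is periodic with period 18.
So t(892) = t(0 + ((892-0) mod 18)) = t(10) = 16.

16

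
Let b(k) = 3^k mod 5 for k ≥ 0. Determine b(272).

Listing terms: b(0) = 1; b(1) = 3; b(2) = 4; b(3) = 2; b(4) = 1.
The sequence repeats with period 4.
So b(272) = b(0 + ((272-0) mod 4)) = b(0) = 1.

1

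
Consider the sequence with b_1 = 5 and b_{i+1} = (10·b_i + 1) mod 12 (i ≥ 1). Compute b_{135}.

Listing terms: b_1 = 5; b_2 = 3; b_3 = 7; b_4 = 11; b_5 = 3.
Since b_5 = b_2 = 3, the sequence is eventually periodic: after a pre-period of length 1 it cycles with period 3.
For i ≥ 2, b_i depends only on (i - 2) mod 3. (135 - 2) mod 3 = 1, so b_{135} = b_3 = 7.

7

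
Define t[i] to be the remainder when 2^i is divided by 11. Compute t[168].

3

Computing terms: t[0] = 1; t[1] = 2; t[2] = 4; t[3] = 8; t[4] = 5; t[5] = 10; t[6] = 9; t[7] = 7; t[8] = 3; t[9] = 6; t[10] = 1.
The sequence repeats with period 10.
(168 - 0) mod 10 = 8, so t[168] = t[8] = 3.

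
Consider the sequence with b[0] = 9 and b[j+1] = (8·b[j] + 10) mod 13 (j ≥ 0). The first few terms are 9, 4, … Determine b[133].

Computing terms: b[0] = 9; b[1] = 4; b[2] = 3; b[3] = 8; b[4] = 9.
Since b[4] = b[0] = 9, the sequence is periodic with period 4.
So b[133] = b[0 + ((133-0) mod 4)] = b[1] = 4.

4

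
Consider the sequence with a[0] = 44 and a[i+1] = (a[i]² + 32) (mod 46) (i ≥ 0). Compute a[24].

a[0] = 44; a[1] = 36; a[2] = 40; a[3] = 22; a[4] = 10; a[5] = 40.
Since a[5] = a[2] = 40, the sequence is eventually periodic: after a pre-period of length 2 it cycles with period 3.
For i ≥ 2, a[i] depends only on (i - 2) mod 3. (24 - 2) mod 3 = 1, so a[24] = a[3] = 22.

22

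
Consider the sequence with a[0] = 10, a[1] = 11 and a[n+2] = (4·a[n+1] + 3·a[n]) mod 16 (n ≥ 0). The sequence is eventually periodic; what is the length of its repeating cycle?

Listing terms: a[0] = 10, a[1] = 11, a[2] = 10, a[3] = 9, a[4] = 2, a[5] = 3, a[6] = 2, a[7] = 1, a[8] = 10, a[9] = 11.
Since (a[8], a[9]) = (a[0], a[1]) = (10, 11) (two consecutive terms determine the rest), the sequence is periodic with period 8.

8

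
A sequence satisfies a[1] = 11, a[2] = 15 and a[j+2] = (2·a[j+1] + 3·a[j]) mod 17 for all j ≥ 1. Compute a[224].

Listing terms: a[1] = 11; a[2] = 15; a[3] = 12; a[4] = 1; a[5] = 4; a[6] = 11; a[7] = 0; a[8] = 16; a[9] = 15; a[10] = 10; a[11] = 14; a[12] = 7; a[13] = 5; a[14] = 14; a[15] = 9; a[16] = 9; a[17] = 11; a[18] = 15.
Since (a[17], a[18]) = (a[1], a[2]) = (11, 15) (two consecutive terms determine the rest), the sequence is periodic with period 16.
So a[224] = a[1 + ((224-1) mod 16)] = a[16] = 9.

9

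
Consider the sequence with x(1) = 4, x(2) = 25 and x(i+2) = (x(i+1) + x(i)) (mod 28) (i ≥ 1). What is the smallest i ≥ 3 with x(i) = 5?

x(1) = 4; x(2) = 25; x(3) = 1; x(4) = 26; x(5) = 27; x(6) = 25; x(7) = 24; x(8) = 21; x(9) = 17; x(10) = 10; x(11) = 27; x(12) = 9; x(13) = 8; x(14) = 17; x(15) = 25; x(16) = 14; x(17) = 11; x(18) = 25; x(19) = 8; x(20) = 5; x(21) = 13; x(22) = 18; x(23) = 3; x(24) = 21; x(25) = 24; x(26) = 17; x(27) = 13; x(28) = 2; x(29) = 15; x(30) = 17; x(31) = 4; x(32) = 21; x(33) = 25; x(34) = 18; x(35) = 15; x(36) = 5; x(37) = 20; x(38) = 25; x(39) = 17; x(40) = 14; x(41) = 3; x(42) = 17; x(43) = 20; x(44) = 9; x(45) = 1; x(46) = 10; x(47) = 11; x(48) = 21; x(49) = 4; x(50) = 25.
Since (x(49), x(50)) = (x(1), x(2)) = (4, 25) (two consecutive terms determine the rest), the sequence is periodic with period 48.
The value 5 first appears (with i ≥ 3) at x(20).

20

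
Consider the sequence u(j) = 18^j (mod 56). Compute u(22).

Computing terms: u(1) = 18, u(2) = 44, u(3) = 8, u(4) = 32, u(5) = 16, u(6) = 8.
Since u(6) = u(3) = 8, the sequence is eventually periodic: after a pre-period of length 2 it cycles with period 3.
For j ≥ 3, u(j) depends only on (j - 3) mod 3. (22 - 3) mod 3 = 1, so u(22) = u(4) = 32.

32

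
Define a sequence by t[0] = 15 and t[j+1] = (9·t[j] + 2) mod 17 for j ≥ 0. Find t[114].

11

t[0] = 15, t[1] = 1, t[2] = 11, t[3] = 16, t[4] = 10, t[5] = 7, t[6] = 14, t[7] = 9, t[8] = 15.
Since t[8] = t[0] = 15, the sequence is periodic with period 8.
(114 - 0) mod 8 = 2, so t[114] = t[2] = 11.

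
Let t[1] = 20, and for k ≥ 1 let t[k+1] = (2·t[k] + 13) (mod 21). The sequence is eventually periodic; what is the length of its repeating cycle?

We have t[1] = 20,  t[2] = 11,  t[3] = 14,  t[4] = 20.
Since t[4] = t[1] = 20, the sequence is periodic with period 3.

3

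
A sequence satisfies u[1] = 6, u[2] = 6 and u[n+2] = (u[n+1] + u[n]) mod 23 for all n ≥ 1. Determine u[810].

Computing terms: u[1] = 6; u[2] = 6; u[3] = 12; u[4] = 18; u[5] = 7; u[6] = 2; u[7] = 9; u[8] = 11; u[9] = 20; u[10] = 8; u[11] = 5; u[12] = 13; u[13] = 18; u[14] = 8; u[15] = 3; u[16] = 11; u[17] = 14; u[18] = 2; u[19] = 16; u[20] = 18; u[21] = 11; u[22] = 6; u[23] = 17; u[24] = 0; u[25] = 17; u[26] = 17; u[27] = 11; u[28] = 5; u[29] = 16; u[30] = 21; u[31] = 14; u[32] = 12; u[33] = 3; u[34] = 15; u[35] = 18; u[36] = 10; u[37] = 5; u[38] = 15; u[39] = 20; u[40] = 12; u[41] = 9; u[42] = 21; u[43] = 7; u[44] = 5; u[45] = 12; u[46] = 17; u[47] = 6; u[48] = 0; u[49] = 6; u[50] = 6.
The sequence repeats with period 48.
(810 - 1) mod 48 = 41, so u[810] = u[42] = 21.

21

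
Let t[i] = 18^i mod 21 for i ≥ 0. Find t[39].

15

t[0] = 1, t[1] = 18, t[2] = 9, t[3] = 15, t[4] = 18.
Since t[4] = t[1] = 18, the sequence is eventually periodic: after a pre-period of length 1 it cycles with period 3.
For i ≥ 1, t[i] depends only on (i - 1) mod 3. (39 - 1) mod 3 = 2, so t[39] = t[3] = 15.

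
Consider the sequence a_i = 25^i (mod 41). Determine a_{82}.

a_1 = 25; a_2 = 10; a_3 = 4; a_4 = 18; a_5 = 40; a_6 = 16; a_7 = 31; a_8 = 37; a_9 = 23; a_{10} = 1; a_{11} = 25.
Since a_{11} = a_1 = 25, the sequence is periodic with period 10.
(82 - 1) mod 10 = 1, so a_{82} = a_2 = 10.

10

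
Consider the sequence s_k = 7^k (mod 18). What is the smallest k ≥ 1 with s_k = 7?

s_0 = 1,  s_1 = 7,  s_2 = 13,  s_3 = 1.
The sequence repeats with period 3.
The value 7 first appears (with k ≥ 1) at s_1.

1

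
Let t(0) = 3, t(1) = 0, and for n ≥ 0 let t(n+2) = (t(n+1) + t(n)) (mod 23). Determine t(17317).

5

We have t(0) = 3,  t(1) = 0,  t(2) = 3,  t(3) = 3,  t(4) = 6,  t(5) = 9,  t(6) = 15,  t(7) = 1,  t(8) = 16,  t(9) = 17,  t(10) = 10,  t(11) = 4,  t(12) = 14,  t(13) = 18,  t(14) = 9,  t(15) = 4,  t(16) = 13,  t(17) = 17,  t(18) = 7,  t(19) = 1,  t(20) = 8,  t(21) = 9,  t(22) = 17,  t(23) = 3,  t(24) = 20,  t(25) = 0,  t(26) = 20,  t(27) = 20,  t(28) = 17,  t(29) = 14,  t(30) = 8,  t(31) = 22,  t(32) = 7,  t(33) = 6,  t(34) = 13,  t(35) = 19,  t(36) = 9,  t(37) = 5,  t(38) = 14,  t(39) = 19,  t(40) = 10,  t(41) = 6,  t(42) = 16,  t(43) = 22,  t(44) = 15,  t(45) = 14,  t(46) = 6,  t(47) = 20,  t(48) = 3,  t(49) = 0.
The sequence repeats with period 48.
So t(17317) = t(0 + ((17317-0) mod 48)) = t(37) = 5.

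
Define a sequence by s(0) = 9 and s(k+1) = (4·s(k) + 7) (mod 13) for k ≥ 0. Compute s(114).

s(0) = 9,  s(1) = 4,  s(2) = 10,  s(3) = 8,  s(4) = 0,  s(5) = 7,  s(6) = 9.
Since s(6) = s(0) = 9, the sequence is periodic with period 6.
So s(114) = s(0 + ((114-0) mod 6)) = s(0) = 9.

9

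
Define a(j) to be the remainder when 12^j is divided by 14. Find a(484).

We have a(1) = 12,  a(2) = 4,  a(3) = 6,  a(4) = 2,  a(5) = 10,  a(6) = 8,  a(7) = 12.
Since a(7) = a(1) = 12, the sequence is periodic with period 6.
So a(484) = a(1 + ((484-1) mod 6)) = a(4) = 2.

2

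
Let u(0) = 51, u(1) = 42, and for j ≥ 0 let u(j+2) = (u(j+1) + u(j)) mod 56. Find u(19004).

Listing terms: u(0) = 51, u(1) = 42, u(2) = 37, u(3) = 23, u(4) = 4, u(5) = 27, u(6) = 31, u(7) = 2, u(8) = 33, u(9) = 35, u(10) = 12, u(11) = 47, u(12) = 3, u(13) = 50, u(14) = 53, u(15) = 47, u(16) = 44, u(17) = 35, u(18) = 23, u(19) = 2, u(20) = 25, u(21) = 27, u(22) = 52, u(23) = 23, u(24) = 19, u(25) = 42, u(26) = 5, u(27) = 47, u(28) = 52, u(29) = 43, u(30) = 39, u(31) = 26, u(32) = 9, u(33) = 35, u(34) = 44, u(35) = 23, u(36) = 11, u(37) = 34, u(38) = 45, u(39) = 23, u(40) = 12, u(41) = 35, u(42) = 47, u(43) = 26, u(44) = 17, u(45) = 43, u(46) = 4, u(47) = 47, u(48) = 51, u(49) = 42.
The sequence repeats with period 48.
So u(19004) = u(0 + ((19004-0) mod 48)) = u(44) = 17.

17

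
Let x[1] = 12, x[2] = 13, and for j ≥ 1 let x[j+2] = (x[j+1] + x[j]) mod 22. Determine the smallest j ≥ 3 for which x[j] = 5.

14

Computing terms: x[1] = 12,  x[2] = 13,  x[3] = 3,  x[4] = 16,  x[5] = 19,  x[6] = 13,  x[7] = 10,  x[8] = 1,  x[9] = 11,  x[10] = 12,  x[11] = 1,  x[12] = 13,  x[13] = 14,  x[14] = 5,  x[15] = 19,  x[16] = 2,  x[17] = 21,  x[18] = 1,  x[19] = 0,  x[20] = 1,  x[21] = 1,  x[22] = 2,  x[23] = 3,  x[24] = 5,  x[25] = 8,  x[26] = 13,  x[27] = 21,  x[28] = 12,  x[29] = 11,  x[30] = 1,  x[31] = 12,  x[32] = 13.
The sequence repeats with period 30.
The value 5 first appears (with j ≥ 3) at x[14].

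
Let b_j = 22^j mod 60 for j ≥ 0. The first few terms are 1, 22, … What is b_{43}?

b_0 = 1,  b_1 = 22,  b_2 = 4,  b_3 = 28,  b_4 = 16,  b_5 = 52,  b_6 = 4.
Since b_6 = b_2 = 4, the sequence is eventually periodic: after a pre-period of length 2 it cycles with period 4.
For j ≥ 2, b_j depends only on (j - 2) mod 4. (43 - 2) mod 4 = 1, so b_{43} = b_3 = 28.

28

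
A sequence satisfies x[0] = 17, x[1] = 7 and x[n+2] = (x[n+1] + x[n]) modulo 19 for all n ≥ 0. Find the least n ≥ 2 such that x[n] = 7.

8

Computing terms: x[0] = 17, x[1] = 7, x[2] = 5, x[3] = 12, x[4] = 17, x[5] = 10, x[6] = 8, x[7] = 18, x[8] = 7, x[9] = 6, x[10] = 13, x[11] = 0, x[12] = 13, x[13] = 13, x[14] = 7, x[15] = 1, x[16] = 8, x[17] = 9, x[18] = 17, x[19] = 7.
The sequence repeats with period 18.
The value 7 first appears (with n ≥ 2) at x[8].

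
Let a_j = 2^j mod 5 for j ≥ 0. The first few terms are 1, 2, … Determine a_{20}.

Computing terms: a_0 = 1,  a_1 = 2,  a_2 = 4,  a_3 = 3,  a_4 = 1.
The sequence repeats with period 4.
(20 - 0) mod 4 = 0, so a_{20} = a_0 = 1.

1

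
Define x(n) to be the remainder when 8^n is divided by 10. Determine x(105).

8

Listing terms: x(0) = 1,  x(1) = 8,  x(2) = 4,  x(3) = 2,  x(4) = 6,  x(5) = 8.
Since x(5) = x(1) = 8, the sequence is eventually periodic: after a pre-period of length 1 it cycles with period 4.
For n ≥ 1, x(n) depends only on (n - 1) mod 4. (105 - 1) mod 4 = 0, so x(105) = x(1) = 8.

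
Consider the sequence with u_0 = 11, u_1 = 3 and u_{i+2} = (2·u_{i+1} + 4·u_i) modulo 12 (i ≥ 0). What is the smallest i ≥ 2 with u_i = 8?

7

We have u_0 = 11, u_1 = 3, u_2 = 2, u_3 = 4, u_4 = 4, u_5 = 0, u_6 = 4, u_7 = 8, u_8 = 8, u_9 = 0, u_{10} = 8, u_{11} = 4, u_{12} = 4.
Since (u_{11}, u_{12}) = (u_3, u_4) = (4, 4) (two consecutive terms determine the rest), the sequence is eventually periodic: after a pre-period of length 3 it cycles with period 8.
The value 8 first appears (with i ≥ 2) at u_7.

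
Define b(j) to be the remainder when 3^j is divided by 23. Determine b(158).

12

We have b(0) = 1,  b(1) = 3,  b(2) = 9,  b(3) = 4,  b(4) = 12,  b(5) = 13,  b(6) = 16,  b(7) = 2,  b(8) = 6,  b(9) = 18,  b(10) = 8,  b(11) = 1.
Since b(11) = b(0) = 1, the sequence is periodic with period 11.
So b(158) = b(0 + ((158-0) mod 11)) = b(4) = 12.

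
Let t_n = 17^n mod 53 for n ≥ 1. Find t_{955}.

Listing terms: t_1 = 17,  t_2 = 24,  t_3 = 37,  t_4 = 46,  t_5 = 40,  t_6 = 44,  t_7 = 6,  t_8 = 49,  t_9 = 38,  t_{10} = 10,  t_{11} = 11,  t_{12} = 28,  t_{13} = 52,  t_{14} = 36,  t_{15} = 29,  t_{16} = 16,  t_{17} = 7,  t_{18} = 13,  t_{19} = 9,  t_{20} = 47,  t_{21} = 4,  t_{22} = 15,  t_{23} = 43,  t_{24} = 42,  t_{25} = 25,  t_{26} = 1,  t_{27} = 17.
The sequence repeats with period 26.
So t_{955} = t_{1 + ((955-1) mod 26)} = t_{19} = 9.

9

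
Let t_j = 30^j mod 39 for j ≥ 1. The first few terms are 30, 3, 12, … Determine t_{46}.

Listing terms: t_1 = 30; t_2 = 3; t_3 = 12; t_4 = 9; t_5 = 36; t_6 = 27; t_7 = 30.
Since t_7 = t_1 = 30, the sequence is periodic with period 6.
(46 - 1) mod 6 = 3, so t_{46} = t_4 = 9.

9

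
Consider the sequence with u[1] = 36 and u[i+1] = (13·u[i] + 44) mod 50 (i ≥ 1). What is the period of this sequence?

20

u[1] = 36; u[2] = 12; u[3] = 0; u[4] = 44; u[5] = 16; u[6] = 2; u[7] = 20; u[8] = 4; u[9] = 46; u[10] = 42; u[11] = 40; u[12] = 14; u[13] = 26; u[14] = 32; u[15] = 10; u[16] = 24; u[17] = 6; u[18] = 22; u[19] = 30; u[20] = 34; u[21] = 36.
Since u[21] = u[1] = 36, the sequence is periodic with period 20.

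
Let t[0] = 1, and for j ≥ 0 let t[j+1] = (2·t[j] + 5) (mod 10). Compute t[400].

1

t[0] = 1; t[1] = 7; t[2] = 9; t[3] = 3; t[4] = 1.
The sequence repeats with period 4.
So t[400] = t[0 + ((400-0) mod 4)] = t[0] = 1.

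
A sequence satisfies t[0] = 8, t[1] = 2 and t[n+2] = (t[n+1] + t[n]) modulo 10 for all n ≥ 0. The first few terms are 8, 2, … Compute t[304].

t[0] = 8,  t[1] = 2,  t[2] = 0,  t[3] = 2,  t[4] = 2,  t[5] = 4,  t[6] = 6,  t[7] = 0,  t[8] = 6,  t[9] = 6,  t[10] = 2,  t[11] = 8,  t[12] = 0,  t[13] = 8,  t[14] = 8,  t[15] = 6,  t[16] = 4,  t[17] = 0,  t[18] = 4,  t[19] = 4,  t[20] = 8,  t[21] = 2.
The sequence repeats with period 20.
So t[304] = t[0 + ((304-0) mod 20)] = t[4] = 2.

2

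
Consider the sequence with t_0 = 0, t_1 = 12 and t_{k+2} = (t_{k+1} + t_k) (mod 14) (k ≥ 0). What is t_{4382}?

Computing terms: t_0 = 0; t_1 = 12; t_2 = 12; t_3 = 10; t_4 = 8; t_5 = 4; t_6 = 12; t_7 = 2; t_8 = 0; t_9 = 2; t_{10} = 2; t_{11} = 4; t_{12} = 6; t_{13} = 10; t_{14} = 2; t_{15} = 12; t_{16} = 0; t_{17} = 12.
The sequence repeats with period 16.
So t_{4382} = t_{0 + ((4382-0) mod 16)} = t_{14} = 2.

2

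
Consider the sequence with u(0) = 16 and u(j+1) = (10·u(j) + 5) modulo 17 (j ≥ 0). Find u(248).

15

u(0) = 16; u(1) = 12; u(2) = 6; u(3) = 14; u(4) = 9; u(5) = 10; u(6) = 3; u(7) = 1; u(8) = 15; u(9) = 2; u(10) = 8; u(11) = 0; u(12) = 5; u(13) = 4; u(14) = 11; u(15) = 13; u(16) = 16.
Since u(16) = u(0) = 16, the sequence is periodic with period 16.
(248 - 0) mod 16 = 8, so u(248) = u(8) = 15.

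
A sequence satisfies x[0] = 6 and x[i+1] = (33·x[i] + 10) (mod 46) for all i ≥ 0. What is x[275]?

2

x[0] = 6,  x[1] = 24,  x[2] = 20,  x[3] = 26,  x[4] = 40,  x[5] = 42,  x[6] = 16,  x[7] = 32,  x[8] = 8,  x[9] = 44,  x[10] = 36,  x[11] = 2,  x[12] = 30,  x[13] = 34,  x[14] = 28,  x[15] = 14,  x[16] = 12,  x[17] = 38,  x[18] = 22,  x[19] = 0,  x[20] = 10,  x[21] = 18,  x[22] = 6.
Since x[22] = x[0] = 6, the sequence is periodic with period 22.
(275 - 0) mod 22 = 11, so x[275] = x[11] = 2.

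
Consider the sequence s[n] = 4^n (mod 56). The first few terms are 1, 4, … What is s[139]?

32

We have s[0] = 1, s[1] = 4, s[2] = 16, s[3] = 8, s[4] = 32, s[5] = 16.
Since s[5] = s[2] = 16, the sequence is eventually periodic: after a pre-period of length 2 it cycles with period 3.
For n ≥ 2, s[n] depends only on (n - 2) mod 3. (139 - 2) mod 3 = 2, so s[139] = s[4] = 32.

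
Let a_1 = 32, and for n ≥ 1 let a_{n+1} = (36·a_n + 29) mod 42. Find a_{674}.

5

We have a_1 = 32,  a_2 = 5,  a_3 = 41,  a_4 = 35,  a_5 = 29,  a_6 = 23,  a_7 = 17,  a_8 = 11,  a_9 = 5.
Since a_9 = a_2 = 5, the sequence is eventually periodic: after a pre-period of length 1 it cycles with period 7.
For n ≥ 2, a_n depends only on (n - 2) mod 7. (674 - 2) mod 7 = 0, so a_{674} = a_2 = 5.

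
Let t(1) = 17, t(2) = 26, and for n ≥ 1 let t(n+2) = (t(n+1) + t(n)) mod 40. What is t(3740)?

34

Computing terms: t(1) = 17,  t(2) = 26,  t(3) = 3,  t(4) = 29,  t(5) = 32,  t(6) = 21,  t(7) = 13,  t(8) = 34,  t(9) = 7,  t(10) = 1,  t(11) = 8,  t(12) = 9,  t(13) = 17,  t(14) = 26.
Since (t(13), t(14)) = (t(1), t(2)) = (17, 26) (two consecutive terms determine the rest), the sequence is periodic with period 12.
So t(3740) = t(1 + ((3740-1) mod 12)) = t(8) = 34.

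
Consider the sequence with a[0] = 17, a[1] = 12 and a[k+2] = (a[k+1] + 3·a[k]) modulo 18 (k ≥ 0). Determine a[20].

a[0] = 17; a[1] = 12; a[2] = 9; a[3] = 9; a[4] = 0; a[5] = 9; a[6] = 9.
Since (a[5], a[6]) = (a[2], a[3]) = (9, 9) (two consecutive terms determine the rest), the sequence is eventually periodic: after a pre-period of length 2 it cycles with period 3.
For k ≥ 2, a[k] depends only on (k - 2) mod 3. (20 - 2) mod 3 = 0, so a[20] = a[2] = 9.

9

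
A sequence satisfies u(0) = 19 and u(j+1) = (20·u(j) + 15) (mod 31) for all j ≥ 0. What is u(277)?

We have u(0) = 19,  u(1) = 23,  u(2) = 10,  u(3) = 29,  u(4) = 6,  u(5) = 11,  u(6) = 18,  u(7) = 3,  u(8) = 13,  u(9) = 27,  u(10) = 28,  u(11) = 17,  u(12) = 14,  u(13) = 16,  u(14) = 25,  u(15) = 19.
Since u(15) = u(0) = 19, the sequence is periodic with period 15.
(277 - 0) mod 15 = 7, so u(277) = u(7) = 3.

3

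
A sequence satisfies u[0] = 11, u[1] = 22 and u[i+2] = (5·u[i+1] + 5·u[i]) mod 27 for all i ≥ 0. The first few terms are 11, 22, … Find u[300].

17

We have u[0] = 11; u[1] = 22; u[2] = 3; u[3] = 17; u[4] = 19; u[5] = 18; u[6] = 23; u[7] = 16; u[8] = 6; u[9] = 2; u[10] = 13; u[11] = 21; u[12] = 8; u[13] = 10; u[14] = 9; u[15] = 14; u[16] = 7; u[17] = 24; u[18] = 20; u[19] = 4; u[20] = 12; u[21] = 26; u[22] = 1; u[23] = 0; u[24] = 5; u[25] = 25; u[26] = 15; u[27] = 11; u[28] = 22.
Since (u[27], u[28]) = (u[0], u[1]) = (11, 22) (two consecutive terms determine the rest), the sequence is periodic with period 27.
So u[300] = u[0 + ((300-0) mod 27)] = u[3] = 17.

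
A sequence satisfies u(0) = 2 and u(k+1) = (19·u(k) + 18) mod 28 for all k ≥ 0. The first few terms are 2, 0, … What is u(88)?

We have u(0) = 2; u(1) = 0; u(2) = 18; u(3) = 24; u(4) = 26; u(5) = 8; u(6) = 2.
The sequence repeats with period 6.
(88 - 0) mod 6 = 4, so u(88) = u(4) = 26.

26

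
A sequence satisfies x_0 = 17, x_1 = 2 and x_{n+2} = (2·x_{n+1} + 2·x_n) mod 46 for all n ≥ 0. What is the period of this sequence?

22

Computing terms: x_0 = 17; x_1 = 2; x_2 = 38; x_3 = 34; x_4 = 6; x_5 = 34; x_6 = 34; x_7 = 44; x_8 = 18; x_9 = 32; x_{10} = 8; x_{11} = 34; x_{12} = 38; x_{13} = 6; x_{14} = 42; x_{15} = 4; x_{16} = 0; x_{17} = 8; x_{18} = 16; x_{19} = 2; x_{20} = 36; x_{21} = 30; x_{22} = 40; x_{23} = 2; x_{24} = 38.
Since (x_{23}, x_{24}) = (x_1, x_2) = (2, 38) (two consecutive terms determine the rest), the sequence is eventually periodic: after a pre-period of length 1 it cycles with period 22.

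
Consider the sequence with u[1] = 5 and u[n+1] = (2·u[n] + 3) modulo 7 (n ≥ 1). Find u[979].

Computing terms: u[1] = 5, u[2] = 6, u[3] = 1, u[4] = 5.
The sequence repeats with period 3.
(979 - 1) mod 3 = 0, so u[979] = u[1] = 5.

5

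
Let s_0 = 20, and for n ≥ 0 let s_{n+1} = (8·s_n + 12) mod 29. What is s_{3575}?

Computing terms: s_0 = 20; s_1 = 27; s_2 = 25; s_3 = 9; s_4 = 26; s_5 = 17; s_6 = 3; s_7 = 7; s_8 = 10; s_9 = 5; s_{10} = 23; s_{11} = 22; s_{12} = 14; s_{13} = 8; s_{14} = 18; s_{15} = 11; s_{16} = 13; s_{17} = 0; s_{18} = 12; s_{19} = 21; s_{20} = 6; s_{21} = 2; s_{22} = 28; s_{23} = 4; s_{24} = 15; s_{25} = 16; s_{26} = 24; s_{27} = 1; s_{28} = 20.
Since s_{28} = s_0 = 20, the sequence is periodic with period 28.
(3575 - 0) mod 28 = 19, so s_{3575} = s_{19} = 21.

21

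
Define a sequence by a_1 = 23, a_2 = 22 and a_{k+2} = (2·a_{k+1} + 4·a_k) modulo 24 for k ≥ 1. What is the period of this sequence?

8

We have a_1 = 23; a_2 = 22; a_3 = 16; a_4 = 0; a_5 = 16; a_6 = 8; a_7 = 8; a_8 = 0; a_9 = 8; a_{10} = 16; a_{11} = 16; a_{12} = 0.
Since (a_{11}, a_{12}) = (a_3, a_4) = (16, 0) (two consecutive terms determine the rest), the sequence is eventually periodic: after a pre-period of length 2 it cycles with period 8.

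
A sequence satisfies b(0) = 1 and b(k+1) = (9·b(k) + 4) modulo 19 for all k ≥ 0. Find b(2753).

6

Computing terms: b(0) = 1; b(1) = 13; b(2) = 7; b(3) = 10; b(4) = 18; b(5) = 14; b(6) = 16; b(7) = 15; b(8) = 6; b(9) = 1.
The sequence repeats with period 9.
So b(2753) = b(0 + ((2753-0) mod 9)) = b(8) = 6.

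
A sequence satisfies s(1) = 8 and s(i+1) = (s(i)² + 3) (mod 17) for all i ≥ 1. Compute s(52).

Listing terms: s(1) = 8; s(2) = 16; s(3) = 4; s(4) = 2; s(5) = 7; s(6) = 1; s(7) = 4.
Since s(7) = s(3) = 4, the sequence is eventually periodic: after a pre-period of length 2 it cycles with period 4.
For i ≥ 3, s(i) depends only on (i - 3) mod 4. (52 - 3) mod 4 = 1, so s(52) = s(4) = 2.

2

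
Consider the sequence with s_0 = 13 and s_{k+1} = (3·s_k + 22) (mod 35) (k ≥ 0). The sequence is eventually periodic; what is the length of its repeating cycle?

Computing terms: s_0 = 13; s_1 = 26; s_2 = 30; s_3 = 7; s_4 = 8; s_5 = 11; s_6 = 20; s_7 = 12; s_8 = 23; s_9 = 21; s_{10} = 15; s_{11} = 32; s_{12} = 13.
The sequence repeats with period 12.

12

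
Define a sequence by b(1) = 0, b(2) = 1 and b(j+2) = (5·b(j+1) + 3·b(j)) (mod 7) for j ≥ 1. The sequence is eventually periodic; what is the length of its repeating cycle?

3

b(1) = 0; b(2) = 1; b(3) = 5; b(4) = 0; b(5) = 1.
The sequence repeats with period 3.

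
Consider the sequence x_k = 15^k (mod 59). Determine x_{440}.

45

We have x_1 = 15,  x_2 = 48,  x_3 = 12,  x_4 = 3,  x_5 = 45,  x_6 = 26,  x_7 = 36,  x_8 = 9,  x_9 = 17,  x_{10} = 19,  x_{11} = 49,  x_{12} = 27,  x_{13} = 51,  x_{14} = 57,  x_{15} = 29,  x_{16} = 22,  x_{17} = 35,  x_{18} = 53,  x_{19} = 28,  x_{20} = 7,  x_{21} = 46,  x_{22} = 41,  x_{23} = 25,  x_{24} = 21,  x_{25} = 20,  x_{26} = 5,  x_{27} = 16,  x_{28} = 4,  x_{29} = 1,  x_{30} = 15.
Since x_{30} = x_1 = 15, the sequence is periodic with period 29.
So x_{440} = x_{1 + ((440-1) mod 29)} = x_5 = 45.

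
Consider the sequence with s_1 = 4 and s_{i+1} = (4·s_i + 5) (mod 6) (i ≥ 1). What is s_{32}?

3

We have s_1 = 4; s_2 = 3; s_3 = 5; s_4 = 1; s_5 = 3.
Since s_5 = s_2 = 3, the sequence is eventually periodic: after a pre-period of length 1 it cycles with period 3.
For i ≥ 2, s_i depends only on (i - 2) mod 3. (32 - 2) mod 3 = 0, so s_{32} = s_2 = 3.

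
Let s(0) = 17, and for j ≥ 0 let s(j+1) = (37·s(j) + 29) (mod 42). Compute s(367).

s(0) = 17, s(1) = 28, s(2) = 15, s(3) = 38, s(4) = 7, s(5) = 36, s(6) = 17.
Since s(6) = s(0) = 17, the sequence is periodic with period 6.
So s(367) = s(0 + ((367-0) mod 6)) = s(1) = 28.

28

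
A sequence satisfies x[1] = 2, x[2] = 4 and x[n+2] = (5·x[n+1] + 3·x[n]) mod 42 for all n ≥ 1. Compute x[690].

We have x[1] = 2,  x[2] = 4,  x[3] = 26,  x[4] = 16,  x[5] = 32,  x[6] = 40,  x[7] = 2,  x[8] = 4.
The sequence repeats with period 6.
So x[690] = x[1 + ((690-1) mod 6)] = x[6] = 40.

40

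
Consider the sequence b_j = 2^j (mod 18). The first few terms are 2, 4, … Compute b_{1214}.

Listing terms: b_1 = 2, b_2 = 4, b_3 = 8, b_4 = 16, b_5 = 14, b_6 = 10, b_7 = 2.
Since b_7 = b_1 = 2, the sequence is periodic with period 6.
So b_{1214} = b_{1 + ((1214-1) mod 6)} = b_2 = 4.

4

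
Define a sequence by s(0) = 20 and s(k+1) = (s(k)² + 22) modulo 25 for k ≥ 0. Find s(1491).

8

s(0) = 20; s(1) = 22; s(2) = 6; s(3) = 8; s(4) = 11; s(5) = 18; s(6) = 21; s(7) = 13; s(8) = 16; s(9) = 3; s(10) = 6.
Since s(10) = s(2) = 6, the sequence is eventually periodic: after a pre-period of length 2 it cycles with period 8.
For k ≥ 2, s(k) depends only on (k - 2) mod 8. (1491 - 2) mod 8 = 1, so s(1491) = s(3) = 8.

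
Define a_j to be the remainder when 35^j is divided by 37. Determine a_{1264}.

16

We have a_0 = 1, a_1 = 35, a_2 = 4, a_3 = 29, a_4 = 16, a_5 = 5, a_6 = 27, a_7 = 20, a_8 = 34, a_9 = 6, a_{10} = 25, a_{11} = 24, a_{12} = 26, a_{13} = 22, a_{14} = 30, a_{15} = 14, a_{16} = 9, a_{17} = 19, a_{18} = 36, a_{19} = 2, a_{20} = 33, a_{21} = 8, a_{22} = 21, a_{23} = 32, a_{24} = 10, a_{25} = 17, a_{26} = 3, a_{27} = 31, a_{28} = 12, a_{29} = 13, a_{30} = 11, a_{31} = 15, a_{32} = 7, a_{33} = 23, a_{34} = 28, a_{35} = 18, a_{36} = 1.
Since a_{36} = a_0 = 1, the sequence is periodic with period 36.
(1264 - 0) mod 36 = 4, so a_{1264} = a_4 = 16.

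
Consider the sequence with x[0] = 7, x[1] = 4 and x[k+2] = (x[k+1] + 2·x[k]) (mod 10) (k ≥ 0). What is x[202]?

Computing terms: x[0] = 7,  x[1] = 4,  x[2] = 8,  x[3] = 6,  x[4] = 2,  x[5] = 4,  x[6] = 8.
Since (x[5], x[6]) = (x[1], x[2]) = (4, 8) (two consecutive terms determine the rest), the sequence is eventually periodic: after a pre-period of length 1 it cycles with period 4.
For k ≥ 1, x[k] depends only on (k - 1) mod 4. (202 - 1) mod 4 = 1, so x[202] = x[2] = 8.

8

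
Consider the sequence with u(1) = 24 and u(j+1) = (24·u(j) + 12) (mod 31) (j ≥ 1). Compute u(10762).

20

We have u(1) = 24,  u(2) = 30,  u(3) = 19,  u(4) = 3,  u(5) = 22,  u(6) = 13,  u(7) = 14,  u(8) = 7,  u(9) = 25,  u(10) = 23,  u(11) = 6,  u(12) = 1,  u(13) = 5,  u(14) = 8,  u(15) = 18,  u(16) = 10,  u(17) = 4,  u(18) = 15,  u(19) = 0,  u(20) = 12,  u(21) = 21,  u(22) = 20,  u(23) = 27,  u(24) = 9,  u(25) = 11,  u(26) = 28,  u(27) = 2,  u(28) = 29,  u(29) = 26,  u(30) = 16,  u(31) = 24.
The sequence repeats with period 30.
So u(10762) = u(1 + ((10762-1) mod 30)) = u(22) = 20.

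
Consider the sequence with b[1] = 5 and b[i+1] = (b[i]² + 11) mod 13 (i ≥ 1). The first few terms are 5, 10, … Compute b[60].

7

Listing terms: b[1] = 5,  b[2] = 10,  b[3] = 7,  b[4] = 8,  b[5] = 10.
Since b[5] = b[2] = 10, the sequence is eventually periodic: after a pre-period of length 1 it cycles with period 3.
For i ≥ 2, b[i] depends only on (i - 2) mod 3. (60 - 2) mod 3 = 1, so b[60] = b[3] = 7.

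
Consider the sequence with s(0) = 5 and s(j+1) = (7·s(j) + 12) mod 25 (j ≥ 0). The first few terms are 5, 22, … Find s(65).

22

We have s(0) = 5,  s(1) = 22,  s(2) = 16,  s(3) = 24,  s(4) = 5.
The sequence repeats with period 4.
(65 - 0) mod 4 = 1, so s(65) = s(1) = 22.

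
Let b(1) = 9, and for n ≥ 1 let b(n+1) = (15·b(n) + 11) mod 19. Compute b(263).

b(1) = 9; b(2) = 13; b(3) = 16; b(4) = 4; b(5) = 14; b(6) = 12; b(7) = 1; b(8) = 7; b(9) = 2; b(10) = 3; b(11) = 18; b(12) = 15; b(13) = 8; b(14) = 17; b(15) = 0; b(16) = 11; b(17) = 5; b(18) = 10; b(19) = 9.
Since b(19) = b(1) = 9, the sequence is periodic with period 18.
So b(263) = b(1 + ((263-1) mod 18)) = b(11) = 18.

18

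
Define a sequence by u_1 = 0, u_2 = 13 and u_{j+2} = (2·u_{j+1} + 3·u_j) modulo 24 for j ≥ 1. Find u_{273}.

8

We have u_1 = 0,  u_2 = 13,  u_3 = 2,  u_4 = 19,  u_5 = 20,  u_6 = 1,  u_7 = 14,  u_8 = 7,  u_9 = 8,  u_{10} = 13,  u_{11} = 2.
Since (u_{10}, u_{11}) = (u_2, u_3) = (13, 2) (two consecutive terms determine the rest), the sequence is eventually periodic: after a pre-period of length 1 it cycles with period 8.
For j ≥ 2, u_j depends only on (j - 2) mod 8. (273 - 2) mod 8 = 7, so u_{273} = u_9 = 8.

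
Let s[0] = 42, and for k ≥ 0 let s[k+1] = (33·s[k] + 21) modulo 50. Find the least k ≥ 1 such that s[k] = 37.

3

Listing terms: s[0] = 42,  s[1] = 7,  s[2] = 2,  s[3] = 37,  s[4] = 42.
The sequence repeats with period 4.
The value 37 first appears (with k ≥ 1) at s[3].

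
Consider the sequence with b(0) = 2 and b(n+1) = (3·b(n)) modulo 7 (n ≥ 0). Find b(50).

4

We have b(0) = 2; b(1) = 6; b(2) = 4; b(3) = 5; b(4) = 1; b(5) = 3; b(6) = 2.
The sequence repeats with period 6.
So b(50) = b(0 + ((50-0) mod 6)) = b(2) = 4.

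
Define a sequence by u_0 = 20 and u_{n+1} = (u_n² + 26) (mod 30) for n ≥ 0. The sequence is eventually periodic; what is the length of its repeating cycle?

We have u_0 = 20; u_1 = 6; u_2 = 2; u_3 = 0; u_4 = 26; u_5 = 12; u_6 = 20.
The sequence repeats with period 6.

6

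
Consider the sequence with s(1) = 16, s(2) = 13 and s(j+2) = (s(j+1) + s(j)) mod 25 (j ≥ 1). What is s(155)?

We have s(1) = 16; s(2) = 13; s(3) = 4; s(4) = 17; s(5) = 21; s(6) = 13; s(7) = 9; s(8) = 22; s(9) = 6; s(10) = 3; s(11) = 9; s(12) = 12; s(13) = 21; s(14) = 8; s(15) = 4; s(16) = 12; s(17) = 16; s(18) = 3; s(19) = 19; s(20) = 22; s(21) = 16; s(22) = 13.
The sequence repeats with period 20.
(155 - 1) mod 20 = 14, so s(155) = s(15) = 4.

4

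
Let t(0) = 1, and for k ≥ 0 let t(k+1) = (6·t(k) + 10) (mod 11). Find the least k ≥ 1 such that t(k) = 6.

5

We have t(0) = 1,  t(1) = 5,  t(2) = 7,  t(3) = 8,  t(4) = 3,  t(5) = 6,  t(6) = 2,  t(7) = 0,  t(8) = 10,  t(9) = 4,  t(10) = 1.
The sequence repeats with period 10.
The value 6 first appears (with k ≥ 1) at t(5).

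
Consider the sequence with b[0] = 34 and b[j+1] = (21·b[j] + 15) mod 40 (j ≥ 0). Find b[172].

14

Computing terms: b[0] = 34, b[1] = 9, b[2] = 4, b[3] = 19, b[4] = 14, b[5] = 29, b[6] = 24, b[7] = 39, b[8] = 34.
Since b[8] = b[0] = 34, the sequence is periodic with period 8.
So b[172] = b[0 + ((172-0) mod 8)] = b[4] = 14.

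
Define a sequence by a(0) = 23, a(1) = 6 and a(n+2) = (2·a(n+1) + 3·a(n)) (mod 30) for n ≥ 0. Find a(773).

6

We have a(0) = 23,  a(1) = 6,  a(2) = 21,  a(3) = 0,  a(4) = 3,  a(5) = 6,  a(6) = 21.
Since (a(5), a(6)) = (a(1), a(2)) = (6, 21) (two consecutive terms determine the rest), the sequence is eventually periodic: after a pre-period of length 1 it cycles with period 4.
For n ≥ 1, a(n) depends only on (n - 1) mod 4. (773 - 1) mod 4 = 0, so a(773) = a(1) = 6.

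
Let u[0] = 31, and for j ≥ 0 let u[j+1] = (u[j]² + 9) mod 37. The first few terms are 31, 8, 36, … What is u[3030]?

We have u[0] = 31; u[1] = 8; u[2] = 36; u[3] = 10; u[4] = 35; u[5] = 13; u[6] = 30; u[7] = 21; u[8] = 6; u[9] = 8.
Since u[9] = u[1] = 8, the sequence is eventually periodic: after a pre-period of length 1 it cycles with period 8.
For j ≥ 1, u[j] depends only on (j - 1) mod 8. (3030 - 1) mod 8 = 5, so u[3030] = u[6] = 30.

30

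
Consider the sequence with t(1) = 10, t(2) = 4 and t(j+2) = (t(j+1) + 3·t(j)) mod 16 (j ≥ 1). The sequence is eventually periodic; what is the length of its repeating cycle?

Listing terms: t(1) = 10, t(2) = 4, t(3) = 2, t(4) = 14, t(5) = 4, t(6) = 14, t(7) = 10, t(8) = 4.
The sequence repeats with period 6.

6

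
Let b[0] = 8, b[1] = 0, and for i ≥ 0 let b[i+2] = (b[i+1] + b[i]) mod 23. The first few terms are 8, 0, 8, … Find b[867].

b[0] = 8; b[1] = 0; b[2] = 8; b[3] = 8; b[4] = 16; b[5] = 1; b[6] = 17; b[7] = 18; b[8] = 12; b[9] = 7; b[10] = 19; b[11] = 3; b[12] = 22; b[13] = 2; b[14] = 1; b[15] = 3; b[16] = 4; b[17] = 7; b[18] = 11; b[19] = 18; b[20] = 6; b[21] = 1; b[22] = 7; b[23] = 8; b[24] = 15; b[25] = 0; b[26] = 15; b[27] = 15; b[28] = 7; b[29] = 22; b[30] = 6; b[31] = 5; b[32] = 11; b[33] = 16; b[34] = 4; b[35] = 20; b[36] = 1; b[37] = 21; b[38] = 22; b[39] = 20; b[40] = 19; b[41] = 16; b[42] = 12; b[43] = 5; b[44] = 17; b[45] = 22; b[46] = 16; b[47] = 15; b[48] = 8; b[49] = 0.
Since (b[48], b[49]) = (b[0], b[1]) = (8, 0) (two consecutive terms determine the rest), the sequence is periodic with period 48.
(867 - 0) mod 48 = 3, so b[867] = b[3] = 8.

8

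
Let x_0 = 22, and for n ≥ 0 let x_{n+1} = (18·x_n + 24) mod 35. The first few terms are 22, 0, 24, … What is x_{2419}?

Listing terms: x_0 = 22, x_1 = 0, x_2 = 24, x_3 = 1, x_4 = 7, x_5 = 10, x_6 = 29, x_7 = 21, x_8 = 17, x_9 = 15, x_{10} = 14, x_{11} = 31, x_{12} = 22.
Since x_{12} = x_0 = 22, the sequence is periodic with period 12.
(2419 - 0) mod 12 = 7, so x_{2419} = x_7 = 21.

21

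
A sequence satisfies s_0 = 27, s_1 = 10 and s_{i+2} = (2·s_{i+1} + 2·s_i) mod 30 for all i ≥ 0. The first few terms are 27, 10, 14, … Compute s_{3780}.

Listing terms: s_0 = 27, s_1 = 10, s_2 = 14, s_3 = 18, s_4 = 4, s_5 = 14, s_6 = 6, s_7 = 10, s_8 = 2, s_9 = 24, s_{10} = 22, s_{11} = 2, s_{12} = 18, s_{13} = 10, s_{14} = 26, s_{15} = 12, s_{16} = 16, s_{17} = 26, s_{18} = 24, s_{19} = 10, s_{20} = 8, s_{21} = 6, s_{22} = 28, s_{23} = 8, s_{24} = 12, s_{25} = 10, s_{26} = 14.
Since (s_{25}, s_{26}) = (s_1, s_2) = (10, 14) (two consecutive terms determine the rest), the sequence is eventually periodic: after a pre-period of length 1 it cycles with period 24.
For i ≥ 1, s_i depends only on (i - 1) mod 24. (3780 - 1) mod 24 = 11, so s_{3780} = s_{12} = 18.

18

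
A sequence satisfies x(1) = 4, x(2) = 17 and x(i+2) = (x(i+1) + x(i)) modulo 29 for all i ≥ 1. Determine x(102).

9

We have x(1) = 4; x(2) = 17; x(3) = 21; x(4) = 9; x(5) = 1; x(6) = 10; x(7) = 11; x(8) = 21; x(9) = 3; x(10) = 24; x(11) = 27; x(12) = 22; x(13) = 20; x(14) = 13; x(15) = 4; x(16) = 17.
Since (x(15), x(16)) = (x(1), x(2)) = (4, 17) (two consecutive terms determine the rest), the sequence is periodic with period 14.
So x(102) = x(1 + ((102-1) mod 14)) = x(4) = 9.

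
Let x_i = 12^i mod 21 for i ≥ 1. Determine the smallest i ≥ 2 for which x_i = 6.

3

x_1 = 12, x_2 = 18, x_3 = 6, x_4 = 9, x_5 = 3, x_6 = 15, x_7 = 12.
The sequence repeats with period 6.
The value 6 first appears (with i ≥ 2) at x_3.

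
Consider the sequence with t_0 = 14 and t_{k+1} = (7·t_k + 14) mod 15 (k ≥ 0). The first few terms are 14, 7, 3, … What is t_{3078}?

8

Listing terms: t_0 = 14,  t_1 = 7,  t_2 = 3,  t_3 = 5,  t_4 = 4,  t_5 = 12,  t_6 = 8,  t_7 = 10,  t_8 = 9,  t_9 = 2,  t_{10} = 13,  t_{11} = 0,  t_{12} = 14.
Since t_{12} = t_0 = 14, the sequence is periodic with period 12.
(3078 - 0) mod 12 = 6, so t_{3078} = t_6 = 8.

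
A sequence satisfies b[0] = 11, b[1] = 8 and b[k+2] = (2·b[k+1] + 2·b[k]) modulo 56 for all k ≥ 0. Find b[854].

b[0] = 11; b[1] = 8; b[2] = 38; b[3] = 36; b[4] = 36; b[5] = 32; b[6] = 24; b[7] = 0; b[8] = 48; b[9] = 40; b[10] = 8; b[11] = 40; b[12] = 40; b[13] = 48; b[14] = 8; b[15] = 0; b[16] = 16; b[17] = 32; b[18] = 40; b[19] = 32; b[20] = 32; b[21] = 16; b[22] = 40; b[23] = 0; b[24] = 24; b[25] = 48; b[26] = 32; b[27] = 48; b[28] = 48; b[29] = 24; b[30] = 32; b[31] = 0; b[32] = 8; b[33] = 16; b[34] = 48; b[35] = 16; b[36] = 16; b[37] = 8; b[38] = 48; b[39] = 0; b[40] = 40; b[41] = 24; b[42] = 16; b[43] = 24; b[44] = 24; b[45] = 40; b[46] = 16; b[47] = 0; b[48] = 32; b[49] = 8; b[50] = 24; b[51] = 8; b[52] = 8; b[53] = 32; b[54] = 24.
Since (b[53], b[54]) = (b[5], b[6]) = (32, 24) (two consecutive terms determine the rest), the sequence is eventually periodic: after a pre-period of length 5 it cycles with period 48.
For k ≥ 5, b[k] depends only on (k - 5) mod 48. (854 - 5) mod 48 = 33, so b[854] = b[38] = 48.

48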